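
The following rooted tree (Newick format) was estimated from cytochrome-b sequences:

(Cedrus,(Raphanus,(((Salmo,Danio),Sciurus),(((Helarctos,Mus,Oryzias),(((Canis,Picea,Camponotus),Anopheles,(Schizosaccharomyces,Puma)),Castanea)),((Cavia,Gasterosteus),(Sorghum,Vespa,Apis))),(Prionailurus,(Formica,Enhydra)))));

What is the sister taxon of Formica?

Formica attaches to the tree at the node subtending (Formica,Enhydra).
The other lineage descending from that same node — the sister group — is the single tip Enhydra.

Enhydra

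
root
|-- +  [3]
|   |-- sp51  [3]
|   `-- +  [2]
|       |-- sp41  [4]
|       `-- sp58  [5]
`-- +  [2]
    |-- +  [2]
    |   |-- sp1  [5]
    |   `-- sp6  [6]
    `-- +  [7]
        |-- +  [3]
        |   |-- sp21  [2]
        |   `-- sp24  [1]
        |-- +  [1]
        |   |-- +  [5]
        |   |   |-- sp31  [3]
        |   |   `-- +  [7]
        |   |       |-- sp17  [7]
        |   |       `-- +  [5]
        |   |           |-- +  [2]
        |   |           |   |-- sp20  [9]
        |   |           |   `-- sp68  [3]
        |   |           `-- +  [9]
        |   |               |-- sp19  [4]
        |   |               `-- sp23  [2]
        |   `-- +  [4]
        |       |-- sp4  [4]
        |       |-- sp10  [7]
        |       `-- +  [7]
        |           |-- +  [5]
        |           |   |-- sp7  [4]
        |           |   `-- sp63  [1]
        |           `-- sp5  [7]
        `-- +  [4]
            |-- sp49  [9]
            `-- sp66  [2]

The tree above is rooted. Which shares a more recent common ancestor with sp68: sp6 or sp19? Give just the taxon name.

sp19

The MRCA of sp68 and sp19 subtends ((sp20,sp68),(sp19,sp23)) (4 taxa).
The MRCA of sp68 and sp6 subtends ((sp1,sp6),((sp21,sp24),((sp31,(sp17,((sp20,sp68),(sp19,sp23)))),(sp4,sp10,((sp7,sp63),sp5))),(sp49,sp66))) (17 taxa).
The first is nested inside the second, so sp68 shares a more recent common ancestor with sp19.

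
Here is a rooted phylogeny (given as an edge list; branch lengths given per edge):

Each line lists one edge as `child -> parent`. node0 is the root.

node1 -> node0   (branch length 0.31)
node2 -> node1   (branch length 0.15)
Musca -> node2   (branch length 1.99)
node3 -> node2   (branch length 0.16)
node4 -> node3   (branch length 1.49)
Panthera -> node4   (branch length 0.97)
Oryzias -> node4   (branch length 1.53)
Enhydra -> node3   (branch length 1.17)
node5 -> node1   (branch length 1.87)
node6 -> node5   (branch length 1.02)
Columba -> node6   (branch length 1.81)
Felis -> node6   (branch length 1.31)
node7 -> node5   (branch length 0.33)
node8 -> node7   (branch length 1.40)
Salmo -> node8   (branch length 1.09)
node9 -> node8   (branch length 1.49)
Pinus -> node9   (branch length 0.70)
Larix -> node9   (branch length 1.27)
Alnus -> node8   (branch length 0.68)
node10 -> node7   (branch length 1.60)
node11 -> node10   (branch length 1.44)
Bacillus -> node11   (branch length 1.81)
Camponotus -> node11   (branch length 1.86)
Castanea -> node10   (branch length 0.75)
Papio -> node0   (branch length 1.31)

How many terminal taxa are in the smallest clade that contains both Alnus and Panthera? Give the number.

13

The MRCA of Alnus and Panthera is the node subtending ((Musca,((Panthera,Oryzias),Enhydra)),((Columba,Felis),((Salmo,(Pinus,Larix),Alnus),((Bacillus,Camponotus),Castanea)))).
That clade contains 13 terminal taxa: Alnus, Bacillus, Camponotus, Castanea, Columba, Enhydra, Felis, Larix, Musca, Oryzias, Panthera, Pinus, Salmo.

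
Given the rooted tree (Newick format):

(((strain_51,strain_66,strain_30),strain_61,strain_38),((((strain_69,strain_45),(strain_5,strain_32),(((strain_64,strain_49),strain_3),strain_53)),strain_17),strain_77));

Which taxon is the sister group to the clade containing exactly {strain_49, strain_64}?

The clade containing exactly {strain_49, strain_64} attaches to the tree at the node subtending ((strain_64,strain_49),strain_3).
The other lineage descending from that same node — the sister group — is the single tip strain_3.

strain_3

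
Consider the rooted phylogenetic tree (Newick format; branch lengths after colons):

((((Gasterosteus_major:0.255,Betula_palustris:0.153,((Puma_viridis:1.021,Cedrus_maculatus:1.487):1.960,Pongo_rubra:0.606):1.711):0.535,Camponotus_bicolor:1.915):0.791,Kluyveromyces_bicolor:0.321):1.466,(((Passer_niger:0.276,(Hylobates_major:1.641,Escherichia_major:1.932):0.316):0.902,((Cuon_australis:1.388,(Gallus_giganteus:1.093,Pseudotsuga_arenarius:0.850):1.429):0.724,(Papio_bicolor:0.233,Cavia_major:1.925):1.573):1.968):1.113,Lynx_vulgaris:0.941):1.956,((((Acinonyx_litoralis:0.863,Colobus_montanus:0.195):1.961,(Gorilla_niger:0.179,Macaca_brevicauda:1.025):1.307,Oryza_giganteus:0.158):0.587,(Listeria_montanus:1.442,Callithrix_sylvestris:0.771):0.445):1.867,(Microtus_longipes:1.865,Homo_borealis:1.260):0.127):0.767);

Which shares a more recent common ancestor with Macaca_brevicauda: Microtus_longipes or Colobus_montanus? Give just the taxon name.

Colobus_montanus

The MRCA of Macaca_brevicauda and Colobus_montanus subtends ((Acinonyx_litoralis,Colobus_montanus),(Gorilla_niger,Macaca_brevicauda),Oryza_giganteus) (5 taxa).
The MRCA of Macaca_brevicauda and Microtus_longipes subtends ((((Acinonyx_litoralis,Colobus_montanus),(Gorilla_niger,Macaca_brevicauda),Oryza_giganteus),(Listeria_montanus,Callithrix_sylvestris)),(Microtus_longipes,Homo_borealis)) (9 taxa).
The first is nested inside the second, so Macaca_brevicauda shares a more recent common ancestor with Colobus_montanus.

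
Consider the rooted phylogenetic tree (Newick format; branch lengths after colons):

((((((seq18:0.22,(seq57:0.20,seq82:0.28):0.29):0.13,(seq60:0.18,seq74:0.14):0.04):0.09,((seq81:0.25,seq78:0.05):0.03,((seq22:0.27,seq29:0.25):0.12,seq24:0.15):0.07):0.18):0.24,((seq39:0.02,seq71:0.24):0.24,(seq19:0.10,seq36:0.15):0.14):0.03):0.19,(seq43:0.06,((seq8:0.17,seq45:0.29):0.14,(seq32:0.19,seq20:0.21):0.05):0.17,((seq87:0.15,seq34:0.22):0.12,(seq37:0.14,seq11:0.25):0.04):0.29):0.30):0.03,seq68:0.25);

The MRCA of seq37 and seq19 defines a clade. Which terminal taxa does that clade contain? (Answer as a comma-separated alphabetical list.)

Tracing seq37: it sits inside (seq37,seq11).
Tracing seq19: it sits inside (seq19,seq36).
The smallest clade enclosing both is (((((seq18,(seq57,seq82)),(seq60,seq74)),((seq81,seq78),((seq22,seq29),seq24))),((seq39,seq71),(seq19,seq36))),(seq43,((seq8,seq45),(seq32,seq20)),((seq87,seq34),(seq37,seq11)))); the answer is its 23 terminal taxa in alphabetical order.

seq11, seq18, seq19, seq20, seq22, seq24, seq29, seq32, seq34, seq36, seq37, seq39, seq43, seq45, seq57, seq60, seq71, seq74, seq78, seq8, seq81, seq82, seq87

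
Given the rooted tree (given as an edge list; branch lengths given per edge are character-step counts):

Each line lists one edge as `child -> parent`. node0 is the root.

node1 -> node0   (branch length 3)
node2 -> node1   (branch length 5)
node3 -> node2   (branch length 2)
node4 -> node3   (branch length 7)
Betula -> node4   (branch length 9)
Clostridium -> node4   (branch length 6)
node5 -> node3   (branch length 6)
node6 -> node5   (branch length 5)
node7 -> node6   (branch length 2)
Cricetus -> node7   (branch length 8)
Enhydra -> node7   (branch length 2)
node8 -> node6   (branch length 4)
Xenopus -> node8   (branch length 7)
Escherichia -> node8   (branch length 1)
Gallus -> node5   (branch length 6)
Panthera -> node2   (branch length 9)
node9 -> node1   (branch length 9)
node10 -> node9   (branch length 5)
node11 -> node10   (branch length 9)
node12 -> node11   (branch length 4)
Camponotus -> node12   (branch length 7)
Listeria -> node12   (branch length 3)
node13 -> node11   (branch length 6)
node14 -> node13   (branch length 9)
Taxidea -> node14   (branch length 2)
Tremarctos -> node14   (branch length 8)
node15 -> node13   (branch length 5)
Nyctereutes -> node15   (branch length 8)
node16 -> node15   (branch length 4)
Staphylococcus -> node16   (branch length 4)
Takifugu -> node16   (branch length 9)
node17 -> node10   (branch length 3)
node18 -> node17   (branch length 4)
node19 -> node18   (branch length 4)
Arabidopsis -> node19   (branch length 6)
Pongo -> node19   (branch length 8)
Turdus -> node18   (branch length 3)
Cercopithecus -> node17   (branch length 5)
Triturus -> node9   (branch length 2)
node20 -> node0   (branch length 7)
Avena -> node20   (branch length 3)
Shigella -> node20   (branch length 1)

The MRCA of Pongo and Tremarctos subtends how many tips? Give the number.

11

The MRCA of Pongo and Tremarctos is the node subtending (((Camponotus,Listeria),((Taxidea,Tremarctos),(Nyctereutes,(Staphylococcus,Takifugu)))),(((Arabidopsis,Pongo),Turdus),Cercopithecus)).
That clade contains 11 terminal taxa: Arabidopsis, Camponotus, Cercopithecus, Listeria, Nyctereutes, Pongo, Staphylococcus, Takifugu, Taxidea, Tremarctos, Turdus.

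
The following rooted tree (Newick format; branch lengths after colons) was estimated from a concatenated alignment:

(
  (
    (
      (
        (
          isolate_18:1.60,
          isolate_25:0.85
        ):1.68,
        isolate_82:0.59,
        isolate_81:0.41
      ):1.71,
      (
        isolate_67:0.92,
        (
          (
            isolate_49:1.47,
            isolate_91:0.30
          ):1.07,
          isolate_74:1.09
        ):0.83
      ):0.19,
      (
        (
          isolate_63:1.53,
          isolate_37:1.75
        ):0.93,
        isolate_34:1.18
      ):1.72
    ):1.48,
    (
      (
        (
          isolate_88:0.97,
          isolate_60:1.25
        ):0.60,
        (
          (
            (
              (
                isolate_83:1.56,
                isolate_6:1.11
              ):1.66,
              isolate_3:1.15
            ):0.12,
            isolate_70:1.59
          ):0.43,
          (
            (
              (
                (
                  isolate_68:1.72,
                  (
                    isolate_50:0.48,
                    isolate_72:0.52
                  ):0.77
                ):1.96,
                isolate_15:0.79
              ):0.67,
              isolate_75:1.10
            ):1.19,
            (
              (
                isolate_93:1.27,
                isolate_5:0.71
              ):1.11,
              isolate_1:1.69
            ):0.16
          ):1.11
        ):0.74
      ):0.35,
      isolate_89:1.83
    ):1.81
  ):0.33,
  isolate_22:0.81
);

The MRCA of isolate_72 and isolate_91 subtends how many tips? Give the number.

26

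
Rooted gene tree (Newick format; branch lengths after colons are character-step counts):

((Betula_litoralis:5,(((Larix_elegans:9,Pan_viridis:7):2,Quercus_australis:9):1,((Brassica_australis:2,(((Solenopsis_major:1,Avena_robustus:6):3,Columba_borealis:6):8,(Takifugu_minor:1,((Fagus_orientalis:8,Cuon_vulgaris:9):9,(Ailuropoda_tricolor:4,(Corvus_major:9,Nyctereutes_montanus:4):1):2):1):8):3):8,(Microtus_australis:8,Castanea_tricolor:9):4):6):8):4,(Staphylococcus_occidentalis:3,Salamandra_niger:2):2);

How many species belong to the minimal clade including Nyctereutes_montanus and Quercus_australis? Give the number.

The MRCA of Nyctereutes_montanus and Quercus_australis is the node subtending (((Larix_elegans,Pan_viridis),Quercus_australis),((Brassica_australis,(((Solenopsis_major,Avena_robustus),Columba_borealis),(Takifugu_minor,((Fagus_orientalis,Cuon_vulgaris),(Ailuropoda_tricolor,(Corvus_major,Nyctereutes_montanus)))))),(Microtus_australis,Castanea_tricolor))).
That clade contains 15 terminal taxa: Ailuropoda_tricolor, Avena_robustus, Brassica_australis, Castanea_tricolor, Columba_borealis, Corvus_major, Cuon_vulgaris, Fagus_orientalis, Larix_elegans, Microtus_australis, Nyctereutes_montanus, Pan_viridis, Quercus_australis, Solenopsis_major, Takifugu_minor.

15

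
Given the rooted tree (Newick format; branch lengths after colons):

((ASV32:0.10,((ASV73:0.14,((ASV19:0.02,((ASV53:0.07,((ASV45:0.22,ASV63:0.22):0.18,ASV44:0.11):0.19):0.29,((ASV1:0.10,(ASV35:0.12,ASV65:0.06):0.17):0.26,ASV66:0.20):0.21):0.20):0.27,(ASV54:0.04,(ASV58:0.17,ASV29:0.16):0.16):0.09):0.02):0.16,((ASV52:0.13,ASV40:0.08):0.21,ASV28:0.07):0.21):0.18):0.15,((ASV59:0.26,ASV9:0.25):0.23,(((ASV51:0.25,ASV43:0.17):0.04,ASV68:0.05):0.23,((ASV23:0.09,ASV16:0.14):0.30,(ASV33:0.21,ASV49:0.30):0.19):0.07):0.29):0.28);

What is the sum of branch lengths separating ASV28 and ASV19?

The path runs ASV28 → … → MRCA → … → ASV19; the MRCA is the node subtending ((ASV73,((ASV19,((ASV53,((ASV45,ASV63),ASV44)),((ASV1,(ASV35,ASV65)),ASV66))),(ASV54,(ASV58,ASV29)))),((ASV52,ASV40),ASV28)).
Branch lengths along that path: 0.07 + 0.21 + 0.16 + 0.02 + 0.27 + 0.02 = 0.75.

0.75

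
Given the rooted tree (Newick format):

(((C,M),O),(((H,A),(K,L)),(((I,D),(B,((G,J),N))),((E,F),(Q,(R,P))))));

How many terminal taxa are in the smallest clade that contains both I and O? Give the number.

The MRCA of I and O is the root, so the clade is the entire tree.
That clade contains 18 terminal taxa: A, B, C, D, E, F, G, H, I, J, K, L, M, N, O, P, Q, R.

18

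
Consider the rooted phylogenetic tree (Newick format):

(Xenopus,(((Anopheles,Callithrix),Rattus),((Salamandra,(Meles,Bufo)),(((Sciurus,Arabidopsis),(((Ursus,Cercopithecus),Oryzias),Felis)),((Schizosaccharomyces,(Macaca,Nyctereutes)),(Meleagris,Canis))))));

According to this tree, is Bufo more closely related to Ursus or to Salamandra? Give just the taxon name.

The MRCA of Bufo and Salamandra subtends (Salamandra,(Meles,Bufo)) (3 taxa).
The MRCA of Bufo and Ursus subtends ((Salamandra,(Meles,Bufo)),(((Sciurus,Arabidopsis),(((Ursus,Cercopithecus),Oryzias),Felis)),((Schizosaccharomyces,(Macaca,Nyctereutes)),(Meleagris,Canis)))) (14 taxa).
The first is nested inside the second, so Bufo shares a more recent common ancestor with Salamandra.

Salamandra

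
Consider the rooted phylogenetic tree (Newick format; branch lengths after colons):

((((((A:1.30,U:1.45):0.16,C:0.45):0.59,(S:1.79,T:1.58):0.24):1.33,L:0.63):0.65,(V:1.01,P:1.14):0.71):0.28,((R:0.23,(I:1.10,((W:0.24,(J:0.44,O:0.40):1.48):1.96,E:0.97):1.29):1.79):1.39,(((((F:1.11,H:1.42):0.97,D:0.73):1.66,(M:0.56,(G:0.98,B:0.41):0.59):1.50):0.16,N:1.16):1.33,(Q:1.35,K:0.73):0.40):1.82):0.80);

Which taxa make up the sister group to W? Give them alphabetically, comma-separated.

W attaches to the tree at the node subtending (W,(J,O)).
The other lineage descending from that same node — the sister group — is (J,O); its 2 tips in alphabetical order are the answer.

J, O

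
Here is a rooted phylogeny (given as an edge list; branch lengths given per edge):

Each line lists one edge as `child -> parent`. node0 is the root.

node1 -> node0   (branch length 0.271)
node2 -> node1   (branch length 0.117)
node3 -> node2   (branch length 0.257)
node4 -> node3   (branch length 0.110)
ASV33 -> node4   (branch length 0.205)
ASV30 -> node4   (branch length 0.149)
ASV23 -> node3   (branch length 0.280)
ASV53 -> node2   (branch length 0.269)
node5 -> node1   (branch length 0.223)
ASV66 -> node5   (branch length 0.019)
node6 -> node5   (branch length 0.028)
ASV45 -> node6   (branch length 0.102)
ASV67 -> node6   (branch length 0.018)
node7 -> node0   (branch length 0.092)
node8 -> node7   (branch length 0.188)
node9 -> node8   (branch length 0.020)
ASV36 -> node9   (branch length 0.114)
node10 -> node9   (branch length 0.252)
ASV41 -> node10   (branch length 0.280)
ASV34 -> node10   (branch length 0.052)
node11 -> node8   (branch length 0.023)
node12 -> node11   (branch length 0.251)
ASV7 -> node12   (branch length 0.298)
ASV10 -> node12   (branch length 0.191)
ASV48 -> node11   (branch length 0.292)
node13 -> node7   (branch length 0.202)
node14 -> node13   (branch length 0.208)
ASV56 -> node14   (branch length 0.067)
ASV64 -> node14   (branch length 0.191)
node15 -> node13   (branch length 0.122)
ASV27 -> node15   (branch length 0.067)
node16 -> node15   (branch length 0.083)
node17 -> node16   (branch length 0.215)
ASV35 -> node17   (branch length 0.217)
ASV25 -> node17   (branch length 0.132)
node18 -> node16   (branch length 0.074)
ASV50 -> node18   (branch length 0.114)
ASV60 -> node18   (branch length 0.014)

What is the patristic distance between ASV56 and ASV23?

The path runs ASV56 → … → MRCA → … → ASV23; the MRCA is the root of the tree.
Branch lengths along that path: 0.067 + 0.208 + 0.202 + 0.092 + 0.271 + 0.117 + 0.257 + 0.280 = 1.494.

1.494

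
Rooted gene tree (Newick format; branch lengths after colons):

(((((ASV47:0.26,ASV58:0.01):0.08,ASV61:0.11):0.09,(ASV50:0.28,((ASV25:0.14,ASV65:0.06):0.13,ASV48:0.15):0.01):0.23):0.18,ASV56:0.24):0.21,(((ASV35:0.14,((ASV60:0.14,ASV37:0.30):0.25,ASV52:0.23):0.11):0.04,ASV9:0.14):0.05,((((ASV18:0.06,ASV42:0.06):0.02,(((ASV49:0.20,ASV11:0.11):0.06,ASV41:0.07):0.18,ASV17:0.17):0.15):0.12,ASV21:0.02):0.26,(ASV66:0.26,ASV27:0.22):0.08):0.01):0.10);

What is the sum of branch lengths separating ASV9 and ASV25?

The path runs ASV9 → … → MRCA → … → ASV25; the MRCA is the root of the tree.
Branch lengths along that path: 0.14 + 0.05 + 0.10 + 0.21 + 0.18 + 0.23 + 0.01 + 0.13 + 0.14 = 1.19.

1.19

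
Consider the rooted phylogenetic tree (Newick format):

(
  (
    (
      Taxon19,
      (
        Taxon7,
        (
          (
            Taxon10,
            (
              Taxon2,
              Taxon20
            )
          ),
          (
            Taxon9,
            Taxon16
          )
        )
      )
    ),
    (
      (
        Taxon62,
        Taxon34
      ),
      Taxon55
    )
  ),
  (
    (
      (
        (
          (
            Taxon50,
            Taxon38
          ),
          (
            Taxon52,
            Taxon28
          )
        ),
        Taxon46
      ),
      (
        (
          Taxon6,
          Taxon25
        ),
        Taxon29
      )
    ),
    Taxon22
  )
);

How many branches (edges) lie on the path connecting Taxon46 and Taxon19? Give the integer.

The MRCA of Taxon46 and Taxon19 is the root of the tree.
From Taxon46 up to that node: 4 branches. From Taxon19 up to the same node: 3 branches. Total: 4 + 3 = 7.

7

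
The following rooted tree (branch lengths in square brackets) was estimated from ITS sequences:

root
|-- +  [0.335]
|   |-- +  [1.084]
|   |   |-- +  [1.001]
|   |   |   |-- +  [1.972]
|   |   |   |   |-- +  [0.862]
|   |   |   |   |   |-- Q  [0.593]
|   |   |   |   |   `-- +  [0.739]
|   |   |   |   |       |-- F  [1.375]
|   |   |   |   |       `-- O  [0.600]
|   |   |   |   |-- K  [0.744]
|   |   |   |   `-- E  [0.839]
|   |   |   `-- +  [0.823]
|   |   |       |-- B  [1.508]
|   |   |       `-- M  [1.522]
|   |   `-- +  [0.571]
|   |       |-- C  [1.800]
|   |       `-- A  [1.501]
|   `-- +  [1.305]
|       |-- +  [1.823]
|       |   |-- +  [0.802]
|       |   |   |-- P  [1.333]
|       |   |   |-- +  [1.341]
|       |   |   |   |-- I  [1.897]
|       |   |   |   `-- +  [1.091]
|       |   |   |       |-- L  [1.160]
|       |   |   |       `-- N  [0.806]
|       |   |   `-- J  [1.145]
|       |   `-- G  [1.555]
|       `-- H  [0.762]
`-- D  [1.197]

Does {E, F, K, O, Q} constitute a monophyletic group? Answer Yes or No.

The most recent common ancestor of these taxa subtends ((Q,(F,O)),K,E).
That clade has exactly 5 tips — every listed taxon and nothing else — so the group is monophyletic.

Yes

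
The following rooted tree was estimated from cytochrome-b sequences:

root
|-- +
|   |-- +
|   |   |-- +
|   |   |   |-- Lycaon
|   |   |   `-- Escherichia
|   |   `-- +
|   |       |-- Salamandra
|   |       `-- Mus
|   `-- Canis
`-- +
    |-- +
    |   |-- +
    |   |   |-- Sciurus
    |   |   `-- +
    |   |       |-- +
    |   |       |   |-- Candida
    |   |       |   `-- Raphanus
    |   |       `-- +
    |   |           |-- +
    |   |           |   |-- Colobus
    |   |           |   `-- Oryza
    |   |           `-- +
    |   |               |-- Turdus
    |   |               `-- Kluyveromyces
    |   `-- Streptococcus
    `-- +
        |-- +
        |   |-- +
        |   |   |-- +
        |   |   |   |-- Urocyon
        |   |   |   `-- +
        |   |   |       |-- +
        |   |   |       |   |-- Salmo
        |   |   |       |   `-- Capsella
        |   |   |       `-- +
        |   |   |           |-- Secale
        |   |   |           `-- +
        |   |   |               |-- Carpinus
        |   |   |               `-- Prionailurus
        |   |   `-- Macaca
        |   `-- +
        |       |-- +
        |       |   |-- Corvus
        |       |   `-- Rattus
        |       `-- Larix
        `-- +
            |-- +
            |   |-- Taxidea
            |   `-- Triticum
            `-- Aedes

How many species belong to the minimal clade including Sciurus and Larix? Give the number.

21

The MRCA of Sciurus and Larix is the node subtending (((Sciurus,((Candida,Raphanus),((Colobus,Oryza),(Turdus,Kluyveromyces)))),Streptococcus),((((Urocyon,((Salmo,Capsella),(Secale,(Carpinus,Prionailurus)))),Macaca),((Corvus,Rattus),Larix)),((Taxidea,Triticum),Aedes))).
That clade contains 21 terminal taxa: Aedes, Candida, Capsella, Carpinus, Colobus, Corvus, Kluyveromyces, Larix, Macaca, Oryza, Prionailurus, Raphanus, Rattus, Salmo, Sciurus, Secale, Streptococcus, Taxidea, Triticum, Turdus, Urocyon.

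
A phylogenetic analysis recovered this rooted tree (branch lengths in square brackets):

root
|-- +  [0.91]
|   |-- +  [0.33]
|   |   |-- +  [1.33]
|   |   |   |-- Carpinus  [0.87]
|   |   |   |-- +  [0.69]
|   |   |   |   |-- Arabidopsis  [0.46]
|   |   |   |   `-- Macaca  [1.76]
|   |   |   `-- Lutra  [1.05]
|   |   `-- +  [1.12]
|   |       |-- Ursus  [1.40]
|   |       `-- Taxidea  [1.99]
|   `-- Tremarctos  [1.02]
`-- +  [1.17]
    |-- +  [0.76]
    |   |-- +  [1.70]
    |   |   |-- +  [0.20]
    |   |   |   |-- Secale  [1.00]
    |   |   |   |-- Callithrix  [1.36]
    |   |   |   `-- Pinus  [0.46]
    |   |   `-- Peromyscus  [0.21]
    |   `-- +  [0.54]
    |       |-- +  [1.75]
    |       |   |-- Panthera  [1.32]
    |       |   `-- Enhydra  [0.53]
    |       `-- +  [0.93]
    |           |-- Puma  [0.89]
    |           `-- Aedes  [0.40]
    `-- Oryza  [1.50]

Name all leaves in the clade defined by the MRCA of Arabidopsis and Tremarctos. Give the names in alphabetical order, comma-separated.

Tracing Arabidopsis: it sits inside (Arabidopsis,Macaca).
Tracing Tremarctos: it sits inside (((Carpinus,(Arabidopsis,Macaca),Lutra),(Ursus,Taxidea)),Tremarctos).
The smallest clade enclosing both is (((Carpinus,(Arabidopsis,Macaca),Lutra),(Ursus,Taxidea)),Tremarctos); the answer is its 7 terminal taxa in alphabetical order.

Arabidopsis, Carpinus, Lutra, Macaca, Taxidea, Tremarctos, Ursus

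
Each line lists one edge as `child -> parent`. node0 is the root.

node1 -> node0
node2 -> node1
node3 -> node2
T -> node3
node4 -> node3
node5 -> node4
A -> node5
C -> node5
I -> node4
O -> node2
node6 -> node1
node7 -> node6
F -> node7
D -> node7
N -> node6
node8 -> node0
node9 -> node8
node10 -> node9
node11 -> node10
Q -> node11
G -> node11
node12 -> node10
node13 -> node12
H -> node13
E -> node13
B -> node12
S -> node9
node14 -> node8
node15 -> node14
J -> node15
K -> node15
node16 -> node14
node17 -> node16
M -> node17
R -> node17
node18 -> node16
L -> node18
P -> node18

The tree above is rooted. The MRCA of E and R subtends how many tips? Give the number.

The MRCA of E and R is the node subtending ((((Q,G),((H,E),B)),S),((J,K),((M,R),(L,P)))).
That clade contains 12 terminal taxa: B, E, G, H, J, K, L, M, P, Q, R, S.

12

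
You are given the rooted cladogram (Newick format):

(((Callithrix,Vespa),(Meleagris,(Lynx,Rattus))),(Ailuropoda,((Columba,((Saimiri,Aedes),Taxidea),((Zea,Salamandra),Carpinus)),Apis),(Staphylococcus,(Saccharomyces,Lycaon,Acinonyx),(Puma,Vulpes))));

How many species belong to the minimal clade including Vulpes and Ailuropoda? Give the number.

The MRCA of Vulpes and Ailuropoda is the node subtending (Ailuropoda,((Columba,((Saimiri,Aedes),Taxidea),((Zea,Salamandra),Carpinus)),Apis),(Staphylococcus,(Saccharomyces,Lycaon,Acinonyx),(Puma,Vulpes))).
That clade contains 15 terminal taxa: Acinonyx, Aedes, Ailuropoda, Apis, Carpinus, Columba, Lycaon, Puma, Saccharomyces, Saimiri, Salamandra, Staphylococcus, Taxidea, Vulpes, Zea.

15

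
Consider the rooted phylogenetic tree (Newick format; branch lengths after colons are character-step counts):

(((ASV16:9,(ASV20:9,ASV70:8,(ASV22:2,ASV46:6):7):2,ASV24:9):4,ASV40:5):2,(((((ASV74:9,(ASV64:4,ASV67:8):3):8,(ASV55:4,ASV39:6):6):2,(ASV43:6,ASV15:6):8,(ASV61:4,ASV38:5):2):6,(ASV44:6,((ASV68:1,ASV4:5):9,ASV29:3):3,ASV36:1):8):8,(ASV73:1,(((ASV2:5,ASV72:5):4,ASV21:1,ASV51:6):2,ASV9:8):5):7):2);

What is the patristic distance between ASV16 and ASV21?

The path runs ASV16 → … → MRCA → … → ASV21; the MRCA is the root of the tree.
Branch lengths along that path: 9 + 4 + 2 + 2 + 7 + 5 + 2 + 1 = 32.

32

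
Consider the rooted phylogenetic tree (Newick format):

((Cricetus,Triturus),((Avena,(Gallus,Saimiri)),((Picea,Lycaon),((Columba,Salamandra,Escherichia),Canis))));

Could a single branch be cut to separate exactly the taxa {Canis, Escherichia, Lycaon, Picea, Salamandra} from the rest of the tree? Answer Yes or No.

The MRCA of the listed taxa subtends ((Picea,Lycaon),((Columba,Salamandra,Escherichia),Canis)).
That clade also contains Columba, which is not in the proposed group, so the group is not monophyletic.

No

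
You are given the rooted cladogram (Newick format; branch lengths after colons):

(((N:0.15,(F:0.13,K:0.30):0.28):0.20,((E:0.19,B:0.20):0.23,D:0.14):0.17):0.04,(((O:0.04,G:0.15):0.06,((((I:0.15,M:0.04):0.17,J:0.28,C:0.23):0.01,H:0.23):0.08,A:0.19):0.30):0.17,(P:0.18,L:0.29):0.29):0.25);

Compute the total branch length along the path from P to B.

1.36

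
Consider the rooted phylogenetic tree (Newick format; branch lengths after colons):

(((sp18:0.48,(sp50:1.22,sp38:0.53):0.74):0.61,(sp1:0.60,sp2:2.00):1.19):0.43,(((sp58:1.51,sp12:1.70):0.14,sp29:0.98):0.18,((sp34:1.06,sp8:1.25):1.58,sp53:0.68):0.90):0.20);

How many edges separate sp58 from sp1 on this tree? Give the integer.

7

The MRCA of sp58 and sp1 is the root of the tree.
From sp58 up to that node: 4 branches. From sp1 up to the same node: 3 branches. Total: 4 + 3 = 7.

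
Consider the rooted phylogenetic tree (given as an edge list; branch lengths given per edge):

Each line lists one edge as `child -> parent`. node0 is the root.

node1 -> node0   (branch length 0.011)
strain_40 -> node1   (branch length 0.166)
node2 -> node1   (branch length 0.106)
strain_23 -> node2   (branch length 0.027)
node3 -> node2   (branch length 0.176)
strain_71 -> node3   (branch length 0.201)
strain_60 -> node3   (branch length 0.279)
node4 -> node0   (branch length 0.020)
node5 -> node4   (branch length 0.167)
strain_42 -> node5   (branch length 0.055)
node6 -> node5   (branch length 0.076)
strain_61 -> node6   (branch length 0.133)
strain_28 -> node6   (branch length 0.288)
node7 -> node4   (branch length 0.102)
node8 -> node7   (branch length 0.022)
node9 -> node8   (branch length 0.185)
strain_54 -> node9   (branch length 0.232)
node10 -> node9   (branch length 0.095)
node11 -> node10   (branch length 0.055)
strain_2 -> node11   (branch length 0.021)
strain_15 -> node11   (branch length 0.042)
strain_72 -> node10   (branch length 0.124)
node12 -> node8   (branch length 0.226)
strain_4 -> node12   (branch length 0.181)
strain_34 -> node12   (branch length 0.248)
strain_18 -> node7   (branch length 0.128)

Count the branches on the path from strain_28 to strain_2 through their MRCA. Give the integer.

9

The MRCA of strain_28 and strain_2 is the node subtending ((strain_42,(strain_61,strain_28)),(((strain_54,((strain_2,strain_15),strain_72)),(strain_4,strain_34)),strain_18)).
From strain_28 up to that node: 3 branches. From strain_2 up to the same node: 6 branches. Total: 3 + 6 = 9.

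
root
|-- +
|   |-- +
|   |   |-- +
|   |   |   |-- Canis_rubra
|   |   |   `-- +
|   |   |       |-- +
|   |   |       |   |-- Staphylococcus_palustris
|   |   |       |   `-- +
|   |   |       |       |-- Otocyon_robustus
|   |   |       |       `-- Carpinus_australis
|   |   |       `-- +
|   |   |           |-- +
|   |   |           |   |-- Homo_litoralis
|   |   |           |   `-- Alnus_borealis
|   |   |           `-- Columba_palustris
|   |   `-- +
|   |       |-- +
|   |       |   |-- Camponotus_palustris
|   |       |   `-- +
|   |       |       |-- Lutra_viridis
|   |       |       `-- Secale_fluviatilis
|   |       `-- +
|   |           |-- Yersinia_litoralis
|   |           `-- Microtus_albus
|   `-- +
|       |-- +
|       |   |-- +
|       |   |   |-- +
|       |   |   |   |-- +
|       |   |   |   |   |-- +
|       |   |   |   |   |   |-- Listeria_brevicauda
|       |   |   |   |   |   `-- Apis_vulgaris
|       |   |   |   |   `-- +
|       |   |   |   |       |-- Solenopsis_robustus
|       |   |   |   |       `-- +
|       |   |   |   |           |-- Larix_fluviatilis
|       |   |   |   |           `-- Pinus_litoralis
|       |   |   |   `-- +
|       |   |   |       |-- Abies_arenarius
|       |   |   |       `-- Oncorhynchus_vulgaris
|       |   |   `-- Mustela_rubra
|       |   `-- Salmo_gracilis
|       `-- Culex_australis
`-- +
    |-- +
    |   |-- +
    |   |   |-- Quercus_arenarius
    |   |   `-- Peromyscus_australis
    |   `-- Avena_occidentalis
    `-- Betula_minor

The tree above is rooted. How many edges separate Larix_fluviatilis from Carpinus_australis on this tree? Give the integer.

The MRCA of Larix_fluviatilis and Carpinus_australis is the node subtending (((Canis_rubra,((Staphylococcus_palustris,(Otocyon_robustus,Carpinus_australis)),((Homo_litoralis,Alnus_borealis),Columba_palustris))),((Camponotus_palustris,(Lutra_viridis,Secale_fluviatilis)),(Yersinia_litoralis,Microtus_albus))),((((((Listeria_brevicauda,Apis_vulgaris),(Solenopsis_robustus,(Larix_fluviatilis,Pinus_litoralis))),(Abies_arenarius,Oncorhynchus_vulgaris)),Mustela_rubra),Salmo_gracilis),Culex_australis)).
From Larix_fluviatilis up to that node: 8 branches. From Carpinus_australis up to the same node: 6 branches. Total: 8 + 6 = 14.

14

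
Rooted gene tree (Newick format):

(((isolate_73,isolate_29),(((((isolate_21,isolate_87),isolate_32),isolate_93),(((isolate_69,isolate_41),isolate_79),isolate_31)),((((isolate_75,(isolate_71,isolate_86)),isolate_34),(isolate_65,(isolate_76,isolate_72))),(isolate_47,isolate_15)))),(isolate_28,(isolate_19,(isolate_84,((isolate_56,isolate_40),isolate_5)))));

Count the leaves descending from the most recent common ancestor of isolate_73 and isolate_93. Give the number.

The MRCA of isolate_73 and isolate_93 is the node subtending ((isolate_73,isolate_29),(((((isolate_21,isolate_87),isolate_32),isolate_93),(((isolate_69,isolate_41),isolate_79),isolate_31)),((((isolate_75,(isolate_71,isolate_86)),isolate_34),(isolate_65,(isolate_76,isolate_72))),(isolate_47,isolate_15)))).
That clade contains 19 terminal taxa: isolate_15, isolate_21, isolate_29, isolate_31, isolate_32, isolate_34, isolate_41, isolate_47, isolate_65, isolate_69, isolate_71, isolate_72, isolate_73, isolate_75, isolate_76, isolate_79, isolate_86, isolate_87, isolate_93.

19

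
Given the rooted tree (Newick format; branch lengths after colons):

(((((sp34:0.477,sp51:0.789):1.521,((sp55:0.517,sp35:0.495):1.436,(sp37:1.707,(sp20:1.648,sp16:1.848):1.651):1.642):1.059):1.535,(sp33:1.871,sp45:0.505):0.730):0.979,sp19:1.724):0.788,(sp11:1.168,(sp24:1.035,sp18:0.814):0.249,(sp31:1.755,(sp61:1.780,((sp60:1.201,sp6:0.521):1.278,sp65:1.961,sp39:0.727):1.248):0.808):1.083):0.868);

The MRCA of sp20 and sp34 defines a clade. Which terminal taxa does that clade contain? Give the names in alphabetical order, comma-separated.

sp16, sp20, sp34, sp35, sp37, sp51, sp55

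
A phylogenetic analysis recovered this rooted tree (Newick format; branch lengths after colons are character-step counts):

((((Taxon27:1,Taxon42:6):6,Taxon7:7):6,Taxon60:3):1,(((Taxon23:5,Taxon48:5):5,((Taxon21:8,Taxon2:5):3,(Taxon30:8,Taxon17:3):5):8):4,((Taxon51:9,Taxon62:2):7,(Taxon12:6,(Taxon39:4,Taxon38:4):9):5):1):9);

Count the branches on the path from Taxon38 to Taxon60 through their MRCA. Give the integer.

The MRCA of Taxon38 and Taxon60 is the root of the tree.
From Taxon38 up to that node: 5 branches. From Taxon60 up to the same node: 2 branches. Total: 5 + 2 = 7.

7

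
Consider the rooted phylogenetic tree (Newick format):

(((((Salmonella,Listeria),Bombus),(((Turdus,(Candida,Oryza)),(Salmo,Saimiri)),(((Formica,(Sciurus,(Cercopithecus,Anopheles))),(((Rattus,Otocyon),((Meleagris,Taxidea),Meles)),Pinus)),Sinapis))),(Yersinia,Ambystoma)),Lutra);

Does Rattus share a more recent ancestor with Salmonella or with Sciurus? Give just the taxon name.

Sciurus

The MRCA of Rattus and Sciurus subtends ((Formica,(Sciurus,(Cercopithecus,Anopheles))),(((Rattus,Otocyon),((Meleagris,Taxidea),Meles)),Pinus)) (10 taxa).
The MRCA of Rattus and Salmonella subtends (((Salmonella,Listeria),Bombus),(((Turdus,(Candida,Oryza)),(Salmo,Saimiri)),(((Formica,(Sciurus,(Cercopithecus,Anopheles))),(((Rattus,Otocyon),((Meleagris,Taxidea),Meles)),Pinus)),Sinapis))) (19 taxa).
The first is nested inside the second, so Rattus shares a more recent common ancestor with Sciurus.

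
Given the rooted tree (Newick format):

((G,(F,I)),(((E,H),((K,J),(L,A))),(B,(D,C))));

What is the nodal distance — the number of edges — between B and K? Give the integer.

6

The MRCA of B and K is the node subtending (((E,H),((K,J),(L,A))),(B,(D,C))).
From B up to that node: 2 branches. From K up to the same node: 4 branches. Total: 2 + 4 = 6.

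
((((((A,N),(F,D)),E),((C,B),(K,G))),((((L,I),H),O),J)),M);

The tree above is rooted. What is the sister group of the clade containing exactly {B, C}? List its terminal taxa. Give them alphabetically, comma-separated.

G, K

The clade containing exactly {B, C} attaches to the tree at the node subtending ((C,B),(K,G)).
The other lineage descending from that same node — the sister group — is (K,G); its 2 tips in alphabetical order are the answer.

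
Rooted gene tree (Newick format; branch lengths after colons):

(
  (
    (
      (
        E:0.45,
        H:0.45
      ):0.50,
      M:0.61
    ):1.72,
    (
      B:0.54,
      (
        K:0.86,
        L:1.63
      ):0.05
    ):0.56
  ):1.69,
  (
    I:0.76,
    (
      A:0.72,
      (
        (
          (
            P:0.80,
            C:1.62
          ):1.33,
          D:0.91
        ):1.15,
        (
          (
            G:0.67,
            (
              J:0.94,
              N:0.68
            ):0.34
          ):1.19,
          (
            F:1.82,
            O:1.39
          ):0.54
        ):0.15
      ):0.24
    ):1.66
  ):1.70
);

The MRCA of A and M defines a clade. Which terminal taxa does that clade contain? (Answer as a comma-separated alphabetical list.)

A, B, C, D, E, F, G, H, I, J, K, L, M, N, O, P

Tracing A: it sits inside (A,(((P,C),D),((G,(J,N)),(F,O)))).
Tracing M: it sits inside ((E,H),M).
The smallest clade enclosing both is the whole tree (their MRCA is the root), so the answer is all 16 tips in alphabetical order.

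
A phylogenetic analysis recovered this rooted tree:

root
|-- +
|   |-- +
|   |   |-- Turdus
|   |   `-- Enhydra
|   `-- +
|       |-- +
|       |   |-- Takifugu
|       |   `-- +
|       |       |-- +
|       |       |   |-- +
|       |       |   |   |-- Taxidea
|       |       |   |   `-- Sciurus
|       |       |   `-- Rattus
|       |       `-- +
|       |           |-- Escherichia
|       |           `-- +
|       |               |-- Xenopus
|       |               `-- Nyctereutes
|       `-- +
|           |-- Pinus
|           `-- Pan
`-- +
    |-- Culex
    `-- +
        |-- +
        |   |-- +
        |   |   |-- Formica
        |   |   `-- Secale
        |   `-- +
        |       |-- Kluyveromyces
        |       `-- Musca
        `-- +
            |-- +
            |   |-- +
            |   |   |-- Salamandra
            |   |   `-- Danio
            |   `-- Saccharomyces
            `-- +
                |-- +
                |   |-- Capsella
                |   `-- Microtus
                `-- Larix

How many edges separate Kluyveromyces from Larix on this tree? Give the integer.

The MRCA of Kluyveromyces and Larix is the node subtending (((Formica,Secale),(Kluyveromyces,Musca)),(((Salamandra,Danio),Saccharomyces),((Capsella,Microtus),Larix))).
From Kluyveromyces up to that node: 3 branches. From Larix up to the same node: 3 branches. Total: 3 + 3 = 6.

6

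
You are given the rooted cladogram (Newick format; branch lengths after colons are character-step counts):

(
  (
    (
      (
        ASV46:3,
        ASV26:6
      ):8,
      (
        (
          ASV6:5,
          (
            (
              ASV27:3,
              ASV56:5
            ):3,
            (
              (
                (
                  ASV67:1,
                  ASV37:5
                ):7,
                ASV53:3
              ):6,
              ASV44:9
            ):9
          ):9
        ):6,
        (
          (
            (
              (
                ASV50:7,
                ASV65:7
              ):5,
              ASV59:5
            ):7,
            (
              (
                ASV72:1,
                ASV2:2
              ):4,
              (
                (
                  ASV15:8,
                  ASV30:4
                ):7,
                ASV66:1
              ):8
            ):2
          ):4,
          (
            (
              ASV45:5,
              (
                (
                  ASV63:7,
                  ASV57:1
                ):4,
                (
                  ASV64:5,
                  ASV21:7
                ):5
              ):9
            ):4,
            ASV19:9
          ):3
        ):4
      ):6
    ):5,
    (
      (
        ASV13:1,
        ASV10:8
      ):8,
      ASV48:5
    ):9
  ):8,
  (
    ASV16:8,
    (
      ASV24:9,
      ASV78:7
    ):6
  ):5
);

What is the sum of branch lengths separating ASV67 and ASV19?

The path runs ASV67 → … → MRCA → … → ASV19; the MRCA is the node subtending ((ASV6,((ASV27,ASV56),(((ASV67,ASV37),ASV53),ASV44))),((((ASV50,ASV65),ASV59),((ASV72,ASV2),((ASV15,ASV30),ASV66))),((ASV45,((ASV63,ASV57),(ASV64,ASV21))),ASV19))).
Branch lengths along that path: 1 + 7 + 6 + 9 + 9 + 6 + 4 + 3 + 9 = 54.

54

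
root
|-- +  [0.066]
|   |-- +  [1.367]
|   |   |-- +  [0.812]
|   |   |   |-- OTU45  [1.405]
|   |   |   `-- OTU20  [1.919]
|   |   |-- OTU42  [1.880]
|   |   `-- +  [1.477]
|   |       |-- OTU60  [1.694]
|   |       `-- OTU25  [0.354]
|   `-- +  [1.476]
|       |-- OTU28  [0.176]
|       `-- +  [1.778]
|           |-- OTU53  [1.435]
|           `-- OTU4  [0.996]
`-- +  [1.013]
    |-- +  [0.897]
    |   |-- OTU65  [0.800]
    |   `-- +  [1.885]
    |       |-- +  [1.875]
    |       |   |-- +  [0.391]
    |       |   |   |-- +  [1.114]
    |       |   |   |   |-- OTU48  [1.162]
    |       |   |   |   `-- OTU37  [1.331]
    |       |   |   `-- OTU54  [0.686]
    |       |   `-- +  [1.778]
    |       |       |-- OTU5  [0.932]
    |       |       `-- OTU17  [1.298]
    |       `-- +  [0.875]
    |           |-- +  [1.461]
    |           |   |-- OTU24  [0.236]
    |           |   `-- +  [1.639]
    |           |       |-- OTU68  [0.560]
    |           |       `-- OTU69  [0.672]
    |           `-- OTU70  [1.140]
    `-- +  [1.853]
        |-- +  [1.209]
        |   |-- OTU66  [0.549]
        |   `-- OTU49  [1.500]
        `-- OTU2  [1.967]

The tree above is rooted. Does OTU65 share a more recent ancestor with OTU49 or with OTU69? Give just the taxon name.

OTU69

The MRCA of OTU65 and OTU69 subtends (OTU65,((((OTU48,OTU37),OTU54),(OTU5,OTU17)),((OTU24,(OTU68,OTU69)),OTU70))) (10 taxa).
The MRCA of OTU65 and OTU49 subtends ((OTU65,((((OTU48,OTU37),OTU54),(OTU5,OTU17)),((OTU24,(OTU68,OTU69)),OTU70))),((OTU66,OTU49),OTU2)) (13 taxa).
The first is nested inside the second, so OTU65 shares a more recent common ancestor with OTU69.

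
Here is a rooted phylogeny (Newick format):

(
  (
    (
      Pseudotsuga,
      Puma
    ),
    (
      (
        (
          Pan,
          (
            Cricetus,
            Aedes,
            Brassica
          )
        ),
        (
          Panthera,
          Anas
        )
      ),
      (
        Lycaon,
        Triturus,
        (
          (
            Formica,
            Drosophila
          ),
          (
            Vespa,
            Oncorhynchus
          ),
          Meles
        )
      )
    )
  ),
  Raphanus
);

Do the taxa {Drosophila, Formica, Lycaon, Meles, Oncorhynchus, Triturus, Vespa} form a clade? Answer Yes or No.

The most recent common ancestor of these taxa subtends (Lycaon,Triturus,((Formica,Drosophila),(Vespa,Oncorhynchus),Meles)).
That clade has exactly 7 tips — every listed taxon and nothing else — so the group is monophyletic.

Yes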